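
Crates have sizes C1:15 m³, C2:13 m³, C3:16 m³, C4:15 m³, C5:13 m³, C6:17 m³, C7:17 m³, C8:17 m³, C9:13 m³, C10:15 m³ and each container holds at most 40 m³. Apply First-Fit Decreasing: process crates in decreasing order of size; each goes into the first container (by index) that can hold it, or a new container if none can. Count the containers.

Sorted descending: 17, 17, 17, 16, 15, 15, 15, 13, 13, 13.
Put 17 m³ in container 1; 23 m³ remain.
Put 17 m³ in container 1; 6 m³ remain.
Put 17 m³ in container 2; 23 m³ remain.
Put 16 m³ in container 2; 7 m³ remain.
Put 15 m³ in container 3; 25 m³ remain.
Put 15 m³ in container 3; 10 m³ remain.
Put 15 m³ in container 4; 25 m³ remain.
Put 13 m³ in container 4; 12 m³ remain.
Put 13 m³ in container 5; 27 m³ remain.
Put 13 m³ in container 5; 14 m³ remain.

5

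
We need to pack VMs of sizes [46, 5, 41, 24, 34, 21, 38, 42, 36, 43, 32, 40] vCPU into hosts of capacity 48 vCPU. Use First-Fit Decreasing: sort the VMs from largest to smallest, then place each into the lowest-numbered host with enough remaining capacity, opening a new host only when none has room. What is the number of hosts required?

Sorted descending: 46, 43, 42, 41, 40, 38, 36, 34, 32, 24, 21, 5.
46 vCPU → host 1 (remaining 2 vCPU)
43 vCPU → host 2 (remaining 5 vCPU)
42 vCPU → host 3 (remaining 6 vCPU)
41 vCPU → host 4 (remaining 7 vCPU)
40 vCPU → host 5 (remaining 8 vCPU)
38 vCPU → host 6 (remaining 10 vCPU)
36 vCPU → host 7 (remaining 12 vCPU)
34 vCPU → host 8 (remaining 14 vCPU)
32 vCPU → host 9 (remaining 16 vCPU)
24 vCPU → host 10 (remaining 24 vCPU)
21 vCPU → host 10 (remaining 3 vCPU)
5 vCPU → host 2 (remaining 0 vCPU)

10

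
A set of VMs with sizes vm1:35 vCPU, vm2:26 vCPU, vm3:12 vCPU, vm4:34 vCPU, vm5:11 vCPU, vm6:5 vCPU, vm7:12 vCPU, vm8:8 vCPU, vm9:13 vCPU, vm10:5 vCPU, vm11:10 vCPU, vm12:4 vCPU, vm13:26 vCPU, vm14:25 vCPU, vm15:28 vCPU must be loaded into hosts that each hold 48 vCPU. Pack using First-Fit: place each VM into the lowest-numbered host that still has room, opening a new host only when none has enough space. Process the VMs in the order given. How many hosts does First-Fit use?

7 hosts

vm1 (35 vCPU) → host 1 (remaining 13 vCPU)
vm2 (26 vCPU) → host 2 (remaining 22 vCPU)
vm3 (12 vCPU) → host 1 (remaining 1 vCPU)
vm4 (34 vCPU) → host 3 (remaining 14 vCPU)
vm5 (11 vCPU) → host 2 (remaining 11 vCPU)
vm6 (5 vCPU) → host 2 (remaining 6 vCPU)
vm7 (12 vCPU) → host 3 (remaining 2 vCPU)
vm8 (8 vCPU) → host 4 (remaining 40 vCPU)
vm9 (13 vCPU) → host 4 (remaining 27 vCPU)
vm10 (5 vCPU) → host 2 (remaining 1 vCPU)
vm11 (10 vCPU) → host 4 (remaining 17 vCPU)
vm12 (4 vCPU) → host 4 (remaining 13 vCPU)
vm13 (26 vCPU) → host 5 (remaining 22 vCPU)
vm14 (25 vCPU) → host 6 (remaining 23 vCPU)
vm15 (28 vCPU) → host 7 (remaining 20 vCPU)
Final hosts: [35,12] [26,11,5,5] [34,12] [8,13,10,4] [26] [25] [28].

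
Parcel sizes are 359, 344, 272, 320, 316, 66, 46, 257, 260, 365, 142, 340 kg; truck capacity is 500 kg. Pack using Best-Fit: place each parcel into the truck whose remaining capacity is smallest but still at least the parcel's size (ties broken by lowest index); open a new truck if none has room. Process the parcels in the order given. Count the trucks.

Put 359 kg in truck 1; 141 kg remain.
Put 344 kg in truck 2; 156 kg remain.
Put 272 kg in truck 3; 228 kg remain.
Put 320 kg in truck 4; 180 kg remain.
Put 316 kg in truck 5; 184 kg remain.
Put 66 kg in truck 1; 75 kg remain.
Put 46 kg in truck 1; 29 kg remain.
Put 257 kg in truck 6; 243 kg remain.
Put 260 kg in truck 7; 240 kg remain.
Put 365 kg in truck 8; 135 kg remain.
Put 142 kg in truck 2; 14 kg remain.
Put 340 kg in truck 9; 160 kg remain.
Final trucks: [359,66,46] [344,142] [272] [320] [316] [257] [260] [365] [340].

9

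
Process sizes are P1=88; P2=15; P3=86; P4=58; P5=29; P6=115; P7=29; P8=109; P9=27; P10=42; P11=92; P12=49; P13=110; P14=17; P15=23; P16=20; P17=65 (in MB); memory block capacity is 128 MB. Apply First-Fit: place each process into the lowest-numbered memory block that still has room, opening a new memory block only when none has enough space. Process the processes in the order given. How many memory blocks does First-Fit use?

P1 (88 MB) → memory block 1 (remaining 40 MB)
P2 (15 MB) → memory block 1 (remaining 25 MB)
P3 (86 MB) → memory block 2 (remaining 42 MB)
P4 (58 MB) → memory block 3 (remaining 70 MB)
P5 (29 MB) → memory block 2 (remaining 13 MB)
P6 (115 MB) → memory block 4 (remaining 13 MB)
P7 (29 MB) → memory block 3 (remaining 41 MB)
P8 (109 MB) → memory block 5 (remaining 19 MB)
P9 (27 MB) → memory block 3 (remaining 14 MB)
P10 (42 MB) → memory block 6 (remaining 86 MB)
P11 (92 MB) → memory block 7 (remaining 36 MB)
P12 (49 MB) → memory block 6 (remaining 37 MB)
P13 (110 MB) → memory block 8 (remaining 18 MB)
P14 (17 MB) → memory block 1 (remaining 8 MB)
P15 (23 MB) → memory block 6 (remaining 14 MB)
P16 (20 MB) → memory block 7 (remaining 16 MB)
P17 (65 MB) → memory block 9 (remaining 63 MB)

9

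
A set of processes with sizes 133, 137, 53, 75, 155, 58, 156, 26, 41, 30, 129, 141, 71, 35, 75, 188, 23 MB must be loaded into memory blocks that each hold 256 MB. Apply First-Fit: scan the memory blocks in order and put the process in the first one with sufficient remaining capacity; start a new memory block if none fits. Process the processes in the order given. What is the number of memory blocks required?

Put 133 MB in memory block 1; 123 MB remain.
Put 137 MB in memory block 2; 119 MB remain.
Put 53 MB in memory block 1; 70 MB remain.
Put 75 MB in memory block 2; 44 MB remain.
Put 155 MB in memory block 3; 101 MB remain.
Put 58 MB in memory block 1; 12 MB remain.
Put 156 MB in memory block 4; 100 MB remain.
Put 26 MB in memory block 2; 18 MB remain.
Put 41 MB in memory block 3; 60 MB remain.
Put 30 MB in memory block 3; 30 MB remain.
Put 129 MB in memory block 5; 127 MB remain.
Put 141 MB in memory block 6; 115 MB remain.
Put 71 MB in memory block 4; 29 MB remain.
Put 35 MB in memory block 5; 92 MB remain.
Put 75 MB in memory block 5; 17 MB remain.
Put 188 MB in memory block 7; 68 MB remain.
Put 23 MB in memory block 3; 7 MB remain.
Final memory blocks: [133,53,58] [137,75,26] [155,41,30,23] [156,71] [129,35,75] [141] [188].

7 memory blocks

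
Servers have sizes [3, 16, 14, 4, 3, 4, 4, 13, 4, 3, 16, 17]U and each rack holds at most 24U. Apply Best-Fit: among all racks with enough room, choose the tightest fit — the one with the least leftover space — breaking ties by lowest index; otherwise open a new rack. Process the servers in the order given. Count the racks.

rack 1: place 3U, 21U left
rack 1: place 16U, 5U left
rack 2: place 14U, 10U left
rack 1: place 4U, 1U left
rack 2: place 3U, 7U left
rack 2: place 4U, 3U left
rack 3: place 4U, 20U left
rack 3: place 13U, 7U left
rack 3: place 4U, 3U left
rack 2: place 3U, 0U left
rack 4: place 16U, 8U left
rack 5: place 17U, 7U left

5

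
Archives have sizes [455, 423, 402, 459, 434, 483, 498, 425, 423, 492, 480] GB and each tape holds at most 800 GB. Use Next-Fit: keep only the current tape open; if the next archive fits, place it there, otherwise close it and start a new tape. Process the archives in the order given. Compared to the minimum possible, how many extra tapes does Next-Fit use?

0

Next-Fit: [455] [423] [402] [459] [434] [483] [498] [425] [423] [492] [480] → 11 tapes.
11 archives exceed 400 GB (half the capacity), and no two of those can share a tape, so at least 11 tapes are needed.
So 11 is already optimal.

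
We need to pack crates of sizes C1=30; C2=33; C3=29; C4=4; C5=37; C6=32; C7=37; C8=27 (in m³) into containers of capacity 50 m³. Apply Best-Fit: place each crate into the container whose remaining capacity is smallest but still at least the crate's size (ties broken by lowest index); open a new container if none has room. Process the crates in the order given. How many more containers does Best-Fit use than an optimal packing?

Best-Fit: [30] [33,4] [29] [37] [32] [37] [27] → 7 containers.
7 crates exceed 25 m³ (half the capacity), and no two of those can share a container, so at least 7 containers are needed.
So 7 is already optimal.

0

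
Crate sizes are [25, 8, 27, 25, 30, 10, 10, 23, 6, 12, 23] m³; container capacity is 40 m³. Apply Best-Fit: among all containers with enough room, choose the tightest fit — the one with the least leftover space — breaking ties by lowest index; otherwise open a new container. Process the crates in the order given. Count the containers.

6

container 1: place 25 m³, 15 m³ left
container 1: place 8 m³, 7 m³ left
container 2: place 27 m³, 13 m³ left
container 3: place 25 m³, 15 m³ left
container 4: place 30 m³, 10 m³ left
container 4: place 10 m³, 0 m³ left
container 2: place 10 m³, 3 m³ left
container 5: place 23 m³, 17 m³ left
container 1: place 6 m³, 1 m³ left
container 3: place 12 m³, 3 m³ left
container 6: place 23 m³, 17 m³ left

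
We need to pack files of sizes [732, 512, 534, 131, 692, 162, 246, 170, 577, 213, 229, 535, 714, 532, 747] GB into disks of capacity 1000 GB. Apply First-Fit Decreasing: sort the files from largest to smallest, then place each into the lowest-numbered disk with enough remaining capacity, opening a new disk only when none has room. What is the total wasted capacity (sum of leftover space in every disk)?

Sorted descending: 747, 732, 714, 692, 577, 535, 534, 532, 512, 246, 229, 213, 170, 162, 131.
Put 747 GB in disk 1; 253 GB remain.
Put 732 GB in disk 2; 268 GB remain.
Put 714 GB in disk 3; 286 GB remain.
Put 692 GB in disk 4; 308 GB remain.
Put 577 GB in disk 5; 423 GB remain.
Put 535 GB in disk 6; 465 GB remain.
Put 534 GB in disk 7; 466 GB remain.
Put 532 GB in disk 8; 468 GB remain.
Put 512 GB in disk 9; 488 GB remain.
Put 246 GB in disk 1; 7 GB remain.
Put 229 GB in disk 2; 39 GB remain.
Put 213 GB in disk 3; 73 GB remain.
Put 170 GB in disk 4; 138 GB remain.
Put 162 GB in disk 5; 261 GB remain.
Put 131 GB in disk 4; 7 GB remain.
9 disks × 1000 GB = 9000 GB; used 6726 GB; unused 2274 GB.

2274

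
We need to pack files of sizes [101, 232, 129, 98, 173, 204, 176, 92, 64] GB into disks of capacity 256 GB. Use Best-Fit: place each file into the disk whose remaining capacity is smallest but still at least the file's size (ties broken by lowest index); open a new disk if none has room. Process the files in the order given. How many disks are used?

101 GB → disk 1 (remaining 155 GB)
232 GB → disk 2 (remaining 24 GB)
129 GB → disk 1 (remaining 26 GB)
98 GB → disk 3 (remaining 158 GB)
173 GB → disk 4 (remaining 83 GB)
204 GB → disk 5 (remaining 52 GB)
176 GB → disk 6 (remaining 80 GB)
92 GB → disk 3 (remaining 66 GB)
64 GB → disk 3 (remaining 2 GB)
Final disks: [101,129] [232] [98,92,64] [173] [204] [176].

6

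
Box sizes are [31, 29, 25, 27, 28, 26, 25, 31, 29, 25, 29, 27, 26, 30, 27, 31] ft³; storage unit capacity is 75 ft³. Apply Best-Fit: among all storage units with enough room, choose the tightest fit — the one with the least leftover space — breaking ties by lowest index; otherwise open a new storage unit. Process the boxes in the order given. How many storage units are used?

8

31 ft³ → storage unit 1 (remaining 44 ft³)
29 ft³ → storage unit 1 (remaining 15 ft³)
25 ft³ → storage unit 2 (remaining 50 ft³)
27 ft³ → storage unit 2 (remaining 23 ft³)
28 ft³ → storage unit 3 (remaining 47 ft³)
26 ft³ → storage unit 3 (remaining 21 ft³)
25 ft³ → storage unit 4 (remaining 50 ft³)
31 ft³ → storage unit 4 (remaining 19 ft³)
29 ft³ → storage unit 5 (remaining 46 ft³)
25 ft³ → storage unit 5 (remaining 21 ft³)
29 ft³ → storage unit 6 (remaining 46 ft³)
27 ft³ → storage unit 6 (remaining 19 ft³)
26 ft³ → storage unit 7 (remaining 49 ft³)
30 ft³ → storage unit 7 (remaining 19 ft³)
27 ft³ → storage unit 8 (remaining 48 ft³)
31 ft³ → storage unit 8 (remaining 17 ft³)
Final storage units: [31,29] [25,27] [28,26] [25,31] [29,25] [29,27] [26,30] [27,31].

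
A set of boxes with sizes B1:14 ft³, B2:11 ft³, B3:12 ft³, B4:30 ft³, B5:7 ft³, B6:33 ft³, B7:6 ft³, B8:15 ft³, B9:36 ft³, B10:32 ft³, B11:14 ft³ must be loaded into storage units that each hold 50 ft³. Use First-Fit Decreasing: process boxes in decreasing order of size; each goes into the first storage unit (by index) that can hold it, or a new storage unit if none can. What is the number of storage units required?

5

Sorted descending: 36, 33, 32, 30, 15, 14, 14, 12, 11, 7, 6.
36 ft³ → storage unit 1 (remaining 14 ft³)
33 ft³ → storage unit 2 (remaining 17 ft³)
32 ft³ → storage unit 3 (remaining 18 ft³)
30 ft³ → storage unit 4 (remaining 20 ft³)
15 ft³ → storage unit 2 (remaining 2 ft³)
14 ft³ → storage unit 1 (remaining 0 ft³)
14 ft³ → storage unit 3 (remaining 4 ft³)
12 ft³ → storage unit 4 (remaining 8 ft³)
11 ft³ → storage unit 5 (remaining 39 ft³)
7 ft³ → storage unit 4 (remaining 1 ft³)
6 ft³ → storage unit 5 (remaining 33 ft³)
Final storage units: [36,14] [33,15] [32,14] [30,12,7] [11,6].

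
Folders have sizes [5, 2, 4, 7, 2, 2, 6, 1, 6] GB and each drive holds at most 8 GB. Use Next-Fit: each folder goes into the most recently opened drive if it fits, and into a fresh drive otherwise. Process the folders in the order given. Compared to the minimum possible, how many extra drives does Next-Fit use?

Next-Fit: [5,2] [4] [7] [2,2] [6,1] [6] → 6 drives.
Total size 35 GB; any packing needs at least ⌈35/8⌉ = 5 drives.
An optimal packing achieves that bound: [7,1] [6,2] [6,2] [5,2] [4] → 5 drives.
Excess: 6 − 5 = 1.

1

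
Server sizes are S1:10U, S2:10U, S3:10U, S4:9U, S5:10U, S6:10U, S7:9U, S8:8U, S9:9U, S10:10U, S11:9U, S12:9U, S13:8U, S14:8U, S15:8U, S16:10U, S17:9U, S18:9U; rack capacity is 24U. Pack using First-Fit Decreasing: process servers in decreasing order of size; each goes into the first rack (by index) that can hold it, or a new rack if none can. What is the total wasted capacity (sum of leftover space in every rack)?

51

Sorted descending: 10, 10, 10, 10, 10, 10, 10, 9, 9, 9, 9, 9, 9, 9, 8, 8, 8, 8.
Put 10U in rack 1; 14U remain.
Put 10U in rack 1; 4U remain.
Put 10U in rack 2; 14U remain.
Put 10U in rack 2; 4U remain.
Put 10U in rack 3; 14U remain.
Put 10U in rack 3; 4U remain.
Put 10U in rack 4; 14U remain.
Put 9U in rack 4; 5U remain.
Put 9U in rack 5; 15U remain.
Put 9U in rack 5; 6U remain.
Put 9U in rack 6; 15U remain.
Put 9U in rack 6; 6U remain.
Put 9U in rack 7; 15U remain.
Put 9U in rack 7; 6U remain.
Put 8U in rack 8; 16U remain.
Put 8U in rack 8; 8U remain.
Put 8U in rack 8; 0U remain.
Put 8U in rack 9; 16U remain.
9 racks × 24U = 216U; used 165U; unused 51U.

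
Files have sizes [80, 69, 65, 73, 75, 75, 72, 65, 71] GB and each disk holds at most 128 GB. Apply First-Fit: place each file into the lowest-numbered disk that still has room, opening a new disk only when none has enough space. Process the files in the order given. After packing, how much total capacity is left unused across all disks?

507

disk 1: place 80 GB, 48 GB left
disk 2: place 69 GB, 59 GB left
disk 3: place 65 GB, 63 GB left
disk 4: place 73 GB, 55 GB left
disk 5: place 75 GB, 53 GB left
disk 6: place 75 GB, 53 GB left
disk 7: place 72 GB, 56 GB left
disk 8: place 65 GB, 63 GB left
disk 9: place 71 GB, 57 GB left
9 disks × 128 GB = 1152 GB; used 645 GB; unused 507 GB.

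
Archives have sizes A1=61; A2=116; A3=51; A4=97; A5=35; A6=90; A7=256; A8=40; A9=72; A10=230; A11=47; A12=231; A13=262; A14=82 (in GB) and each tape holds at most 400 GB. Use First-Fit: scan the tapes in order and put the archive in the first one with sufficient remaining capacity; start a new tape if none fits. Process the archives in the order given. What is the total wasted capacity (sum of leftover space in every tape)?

tape 1: place A1 (61 GB), 339 GB left
tape 1: place A2 (116 GB), 223 GB left
tape 1: place A3 (51 GB), 172 GB left
tape 1: place A4 (97 GB), 75 GB left
tape 1: place A5 (35 GB), 40 GB left
tape 2: place A6 (90 GB), 310 GB left
tape 2: place A7 (256 GB), 54 GB left
tape 1: place A8 (40 GB), 0 GB left
tape 3: place A9 (72 GB), 328 GB left
tape 3: place A10 (230 GB), 98 GB left
tape 2: place A11 (47 GB), 7 GB left
tape 4: place A12 (231 GB), 169 GB left
tape 5: place A13 (262 GB), 138 GB left
tape 3: place A14 (82 GB), 16 GB left
5 tapes × 400 GB = 2000 GB; used 1670 GB; unused 330 GB.

330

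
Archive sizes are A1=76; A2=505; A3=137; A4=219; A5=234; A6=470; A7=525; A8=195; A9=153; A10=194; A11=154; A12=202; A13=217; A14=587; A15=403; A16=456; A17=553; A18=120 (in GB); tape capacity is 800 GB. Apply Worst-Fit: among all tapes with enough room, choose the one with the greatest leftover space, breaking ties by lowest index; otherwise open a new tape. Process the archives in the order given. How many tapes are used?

9 tapes

Put A1 (76 GB) in tape 1; 724 GB remain.
Put A2 (505 GB) in tape 1; 219 GB remain.
Put A3 (137 GB) in tape 1; 82 GB remain.
Put A4 (219 GB) in tape 2; 581 GB remain.
Put A5 (234 GB) in tape 2; 347 GB remain.
Put A6 (470 GB) in tape 3; 330 GB remain.
Put A7 (525 GB) in tape 4; 275 GB remain.
Put A8 (195 GB) in tape 2; 152 GB remain.
Put A9 (153 GB) in tape 3; 177 GB remain.
Put A10 (194 GB) in tape 4; 81 GB remain.
Put A11 (154 GB) in tape 3; 23 GB remain.
Put A12 (202 GB) in tape 5; 598 GB remain.
Put A13 (217 GB) in tape 5; 381 GB remain.
Put A14 (587 GB) in tape 6; 213 GB remain.
Put A15 (403 GB) in tape 7; 397 GB remain.
Put A16 (456 GB) in tape 8; 344 GB remain.
Put A17 (553 GB) in tape 9; 247 GB remain.
Put A18 (120 GB) in tape 7; 277 GB remain.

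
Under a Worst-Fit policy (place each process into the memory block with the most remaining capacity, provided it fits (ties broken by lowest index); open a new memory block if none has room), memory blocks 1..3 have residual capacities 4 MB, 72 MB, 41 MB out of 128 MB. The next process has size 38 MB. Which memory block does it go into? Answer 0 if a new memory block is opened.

Memory blocks with room: memory block 2 (72 MB), memory block 3 (41 MB).
Most room is memory block 2 with 72 MB free.

2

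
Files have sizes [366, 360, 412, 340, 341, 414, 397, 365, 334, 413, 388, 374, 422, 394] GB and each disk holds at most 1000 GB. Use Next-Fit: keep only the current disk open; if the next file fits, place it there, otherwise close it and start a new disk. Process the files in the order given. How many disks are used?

disk 1: place 366 GB, 634 GB left
disk 1: place 360 GB, 274 GB left
disk 2: place 412 GB, 588 GB left
disk 2: place 340 GB, 248 GB left
disk 3: place 341 GB, 659 GB left
disk 3: place 414 GB, 245 GB left
disk 4: place 397 GB, 603 GB left
disk 4: place 365 GB, 238 GB left
disk 5: place 334 GB, 666 GB left
disk 5: place 413 GB, 253 GB left
disk 6: place 388 GB, 612 GB left
disk 6: place 374 GB, 238 GB left
disk 7: place 422 GB, 578 GB left
disk 7: place 394 GB, 184 GB left
Final disks: [366,360] [412,340] [341,414] [397,365] [334,413] [388,374] [422,394].

7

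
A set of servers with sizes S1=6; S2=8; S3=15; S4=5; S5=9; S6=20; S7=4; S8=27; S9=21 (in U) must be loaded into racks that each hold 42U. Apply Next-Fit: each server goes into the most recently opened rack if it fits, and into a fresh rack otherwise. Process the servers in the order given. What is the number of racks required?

4 racks

Put S1 (6U) in rack 1; 36U remain.
Put S2 (8U) in rack 1; 28U remain.
Put S3 (15U) in rack 1; 13U remain.
Put S4 (5U) in rack 1; 8U remain.
Put S5 (9U) in rack 2; 33U remain.
Put S6 (20U) in rack 2; 13U remain.
Put S7 (4U) in rack 2; 9U remain.
Put S8 (27U) in rack 3; 15U remain.
Put S9 (21U) in rack 4; 21U remain.
Final racks: [6,8,15,5] [9,20,4] [27] [21].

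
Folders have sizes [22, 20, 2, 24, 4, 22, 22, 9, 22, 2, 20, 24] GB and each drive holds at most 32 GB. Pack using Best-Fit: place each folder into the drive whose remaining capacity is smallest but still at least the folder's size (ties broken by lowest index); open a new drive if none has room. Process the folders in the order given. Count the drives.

22 GB → drive 1 (remaining 10 GB)
20 GB → drive 2 (remaining 12 GB)
2 GB → drive 1 (remaining 8 GB)
24 GB → drive 3 (remaining 8 GB)
4 GB → drive 1 (remaining 4 GB)
22 GB → drive 4 (remaining 10 GB)
22 GB → drive 5 (remaining 10 GB)
9 GB → drive 4 (remaining 1 GB)
22 GB → drive 6 (remaining 10 GB)
2 GB → drive 1 (remaining 2 GB)
20 GB → drive 7 (remaining 12 GB)
24 GB → drive 8 (remaining 8 GB)

8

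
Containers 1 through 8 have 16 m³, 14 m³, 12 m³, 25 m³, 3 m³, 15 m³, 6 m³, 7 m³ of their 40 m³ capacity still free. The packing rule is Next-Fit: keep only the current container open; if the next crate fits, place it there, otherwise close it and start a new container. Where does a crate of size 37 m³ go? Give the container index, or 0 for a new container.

Next-Fit only looks at container 8, which has 7 m³ free.
37 m³ does not fit, so a new container is opened.

0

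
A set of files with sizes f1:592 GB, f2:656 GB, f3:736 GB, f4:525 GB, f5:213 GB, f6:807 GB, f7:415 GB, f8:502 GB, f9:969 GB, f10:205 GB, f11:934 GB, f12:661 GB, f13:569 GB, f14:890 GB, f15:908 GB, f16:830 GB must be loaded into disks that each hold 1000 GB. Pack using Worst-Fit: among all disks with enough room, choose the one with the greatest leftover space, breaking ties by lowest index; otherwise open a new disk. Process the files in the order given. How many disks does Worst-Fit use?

13 disks

disk 1: place f1 (592 GB), 408 GB left
disk 2: place f2 (656 GB), 344 GB left
disk 3: place f3 (736 GB), 264 GB left
disk 4: place f4 (525 GB), 475 GB left
disk 4: place f5 (213 GB), 262 GB left
disk 5: place f6 (807 GB), 193 GB left
disk 6: place f7 (415 GB), 585 GB left
disk 6: place f8 (502 GB), 83 GB left
disk 7: place f9 (969 GB), 31 GB left
disk 1: place f10 (205 GB), 203 GB left
disk 8: place f11 (934 GB), 66 GB left
disk 9: place f12 (661 GB), 339 GB left
disk 10: place f13 (569 GB), 431 GB left
disk 11: place f14 (890 GB), 110 GB left
disk 12: place f15 (908 GB), 92 GB left
disk 13: place f16 (830 GB), 170 GB left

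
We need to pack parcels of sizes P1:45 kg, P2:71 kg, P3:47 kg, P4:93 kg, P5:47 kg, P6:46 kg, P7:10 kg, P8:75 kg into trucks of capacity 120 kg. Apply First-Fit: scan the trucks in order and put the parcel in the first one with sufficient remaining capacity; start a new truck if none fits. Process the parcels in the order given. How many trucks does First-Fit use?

5

Put P1 (45 kg) in truck 1; 75 kg remain.
Put P2 (71 kg) in truck 1; 4 kg remain.
Put P3 (47 kg) in truck 2; 73 kg remain.
Put P4 (93 kg) in truck 3; 27 kg remain.
Put P5 (47 kg) in truck 2; 26 kg remain.
Put P6 (46 kg) in truck 4; 74 kg remain.
Put P7 (10 kg) in truck 2; 16 kg remain.
Put P8 (75 kg) in truck 5; 45 kg remain.
Final trucks: [45,71] [47,47,10] [93] [46] [75].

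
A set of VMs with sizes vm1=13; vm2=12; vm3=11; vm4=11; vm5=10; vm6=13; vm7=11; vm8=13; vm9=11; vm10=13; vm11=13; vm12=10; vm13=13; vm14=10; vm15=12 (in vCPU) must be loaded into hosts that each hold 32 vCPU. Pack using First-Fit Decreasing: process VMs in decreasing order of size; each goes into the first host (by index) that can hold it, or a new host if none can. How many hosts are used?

7 hosts

Sorted descending: 13, 13, 13, 13, 13, 13, 12, 12, 11, 11, 11, 11, 10, 10, 10.
13 vCPU → host 1 (remaining 19 vCPU)
13 vCPU → host 1 (remaining 6 vCPU)
13 vCPU → host 2 (remaining 19 vCPU)
13 vCPU → host 2 (remaining 6 vCPU)
13 vCPU → host 3 (remaining 19 vCPU)
13 vCPU → host 3 (remaining 6 vCPU)
12 vCPU → host 4 (remaining 20 vCPU)
12 vCPU → host 4 (remaining 8 vCPU)
11 vCPU → host 5 (remaining 21 vCPU)
11 vCPU → host 5 (remaining 10 vCPU)
11 vCPU → host 6 (remaining 21 vCPU)
11 vCPU → host 6 (remaining 10 vCPU)
10 vCPU → host 5 (remaining 0 vCPU)
10 vCPU → host 6 (remaining 0 vCPU)
10 vCPU → host 7 (remaining 22 vCPU)
Final hosts: [13,13] [13,13] [13,13] [12,12] [11,11,10] [11,11,10] [10].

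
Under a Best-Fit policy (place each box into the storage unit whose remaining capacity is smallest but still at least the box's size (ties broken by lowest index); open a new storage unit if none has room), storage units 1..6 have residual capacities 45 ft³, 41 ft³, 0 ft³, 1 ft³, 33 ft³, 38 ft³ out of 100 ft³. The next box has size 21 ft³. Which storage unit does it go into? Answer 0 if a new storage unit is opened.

5

Storage units with room: storage unit 1 (45 ft³), storage unit 2 (41 ft³), storage unit 5 (33 ft³), storage unit 6 (38 ft³).
Tightest fit is storage unit 5 with 33 ft³ free.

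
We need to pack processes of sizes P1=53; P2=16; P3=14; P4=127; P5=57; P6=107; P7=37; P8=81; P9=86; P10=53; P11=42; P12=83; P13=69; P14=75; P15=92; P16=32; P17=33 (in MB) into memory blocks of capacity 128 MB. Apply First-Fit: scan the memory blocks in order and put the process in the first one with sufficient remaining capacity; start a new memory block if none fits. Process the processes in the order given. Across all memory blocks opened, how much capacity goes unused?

223

memory block 1: place P1 (53 MB), 75 MB left
memory block 1: place P2 (16 MB), 59 MB left
memory block 1: place P3 (14 MB), 45 MB left
memory block 2: place P4 (127 MB), 1 MB left
memory block 3: place P5 (57 MB), 71 MB left
memory block 4: place P6 (107 MB), 21 MB left
memory block 1: place P7 (37 MB), 8 MB left
memory block 5: place P8 (81 MB), 47 MB left
memory block 6: place P9 (86 MB), 42 MB left
memory block 3: place P10 (53 MB), 18 MB left
memory block 5: place P11 (42 MB), 5 MB left
memory block 7: place P12 (83 MB), 45 MB left
memory block 8: place P13 (69 MB), 59 MB left
memory block 9: place P14 (75 MB), 53 MB left
memory block 10: place P15 (92 MB), 36 MB left
memory block 6: place P16 (32 MB), 10 MB left
memory block 7: place P17 (33 MB), 12 MB left
10 memory blocks × 128 MB = 1280 MB; used 1057 MB; unused 223 MB.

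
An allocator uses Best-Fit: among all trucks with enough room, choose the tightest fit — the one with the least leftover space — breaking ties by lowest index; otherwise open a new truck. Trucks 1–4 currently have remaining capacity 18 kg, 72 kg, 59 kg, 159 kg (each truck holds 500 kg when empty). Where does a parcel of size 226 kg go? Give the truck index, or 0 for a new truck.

No truck has ≥ 226 kg free, so a new truck is opened.

0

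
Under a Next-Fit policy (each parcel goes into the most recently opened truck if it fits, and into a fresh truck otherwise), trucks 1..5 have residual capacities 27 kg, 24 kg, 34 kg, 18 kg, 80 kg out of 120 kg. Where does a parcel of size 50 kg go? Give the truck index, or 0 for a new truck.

5

Next-Fit only looks at truck 5, which has 80 kg free.
50 kg fits there.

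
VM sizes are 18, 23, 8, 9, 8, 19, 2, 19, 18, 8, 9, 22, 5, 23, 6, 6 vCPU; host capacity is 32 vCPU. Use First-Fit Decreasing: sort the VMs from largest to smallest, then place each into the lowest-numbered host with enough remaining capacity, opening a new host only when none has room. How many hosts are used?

7 hosts

Sorted descending: 23, 23, 22, 19, 19, 18, 18, 9, 9, 8, 8, 8, 6, 6, 5, 2.
Put 23 vCPU in host 1; 9 vCPU remain.
Put 23 vCPU in host 2; 9 vCPU remain.
Put 22 vCPU in host 3; 10 vCPU remain.
Put 19 vCPU in host 4; 13 vCPU remain.
Put 19 vCPU in host 5; 13 vCPU remain.
Put 18 vCPU in host 6; 14 vCPU remain.
Put 18 vCPU in host 7; 14 vCPU remain.
Put 9 vCPU in host 1; 0 vCPU remain.
Put 9 vCPU in host 2; 0 vCPU remain.
Put 8 vCPU in host 3; 2 vCPU remain.
Put 8 vCPU in host 4; 5 vCPU remain.
Put 8 vCPU in host 5; 5 vCPU remain.
Put 6 vCPU in host 6; 8 vCPU remain.
Put 6 vCPU in host 6; 2 vCPU remain.
Put 5 vCPU in host 4; 0 vCPU remain.
Put 2 vCPU in host 3; 0 vCPU remain.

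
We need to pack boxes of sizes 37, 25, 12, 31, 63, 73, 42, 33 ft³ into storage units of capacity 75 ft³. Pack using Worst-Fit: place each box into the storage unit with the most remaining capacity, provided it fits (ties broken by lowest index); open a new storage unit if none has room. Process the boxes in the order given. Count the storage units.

5

Put 37 ft³ in storage unit 1; 38 ft³ remain.
Put 25 ft³ in storage unit 1; 13 ft³ remain.
Put 12 ft³ in storage unit 1; 1 ft³ remain.
Put 31 ft³ in storage unit 2; 44 ft³ remain.
Put 63 ft³ in storage unit 3; 12 ft³ remain.
Put 73 ft³ in storage unit 4; 2 ft³ remain.
Put 42 ft³ in storage unit 2; 2 ft³ remain.
Put 33 ft³ in storage unit 5; 42 ft³ remain.
Final storage units: [37,25,12] [31,42] [63] [73] [33].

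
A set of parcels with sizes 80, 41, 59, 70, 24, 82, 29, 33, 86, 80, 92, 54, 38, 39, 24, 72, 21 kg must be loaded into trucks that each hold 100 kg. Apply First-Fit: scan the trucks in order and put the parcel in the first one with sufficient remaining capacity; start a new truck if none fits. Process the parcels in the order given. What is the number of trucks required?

truck 1: place 80 kg, 20 kg left
truck 2: place 41 kg, 59 kg left
truck 2: place 59 kg, 0 kg left
truck 3: place 70 kg, 30 kg left
truck 3: place 24 kg, 6 kg left
truck 4: place 82 kg, 18 kg left
truck 5: place 29 kg, 71 kg left
truck 5: place 33 kg, 38 kg left
truck 6: place 86 kg, 14 kg left
truck 7: place 80 kg, 20 kg left
truck 8: place 92 kg, 8 kg left
truck 9: place 54 kg, 46 kg left
truck 5: place 38 kg, 0 kg left
truck 9: place 39 kg, 7 kg left
truck 10: place 24 kg, 76 kg left
truck 10: place 72 kg, 4 kg left
truck 11: place 21 kg, 79 kg left
Final trucks: [80] [41,59] [70,24] [82] [29,33,38] [86] [80] [92] [54,39] [24,72] [21].

11 trucks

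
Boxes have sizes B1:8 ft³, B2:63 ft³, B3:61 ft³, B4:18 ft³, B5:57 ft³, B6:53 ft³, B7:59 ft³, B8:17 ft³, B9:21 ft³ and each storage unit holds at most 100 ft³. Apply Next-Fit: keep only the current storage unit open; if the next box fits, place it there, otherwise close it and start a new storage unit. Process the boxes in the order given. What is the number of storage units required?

Put B1 (8 ft³) in storage unit 1; 92 ft³ remain.
Put B2 (63 ft³) in storage unit 1; 29 ft³ remain.
Put B3 (61 ft³) in storage unit 2; 39 ft³ remain.
Put B4 (18 ft³) in storage unit 2; 21 ft³ remain.
Put B5 (57 ft³) in storage unit 3; 43 ft³ remain.
Put B6 (53 ft³) in storage unit 4; 47 ft³ remain.
Put B7 (59 ft³) in storage unit 5; 41 ft³ remain.
Put B8 (17 ft³) in storage unit 5; 24 ft³ remain.
Put B9 (21 ft³) in storage unit 5; 3 ft³ remain.
Final storage units: [8,63] [61,18] [57] [53] [59,17,21].

5 storage units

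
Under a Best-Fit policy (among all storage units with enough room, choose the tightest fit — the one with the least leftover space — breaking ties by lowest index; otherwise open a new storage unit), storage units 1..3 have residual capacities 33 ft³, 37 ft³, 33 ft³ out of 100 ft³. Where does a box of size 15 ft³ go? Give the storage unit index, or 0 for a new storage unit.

1

Storage units with room: storage unit 1 (33 ft³), storage unit 2 (37 ft³), storage unit 3 (33 ft³).
Tightest fit is storage unit 1 with 33 ft³ free.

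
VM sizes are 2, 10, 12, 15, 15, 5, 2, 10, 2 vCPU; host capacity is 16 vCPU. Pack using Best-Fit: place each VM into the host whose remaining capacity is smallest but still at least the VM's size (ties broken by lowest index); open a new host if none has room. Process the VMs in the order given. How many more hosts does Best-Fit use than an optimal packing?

0

Best-Fit: [2,10,2,2] [12] [15] [15] [5,10] → 5 hosts.
Total size 73 vCPU; any packing needs at least ⌈73/16⌉ = 5 hosts.
So 5 is already optimal.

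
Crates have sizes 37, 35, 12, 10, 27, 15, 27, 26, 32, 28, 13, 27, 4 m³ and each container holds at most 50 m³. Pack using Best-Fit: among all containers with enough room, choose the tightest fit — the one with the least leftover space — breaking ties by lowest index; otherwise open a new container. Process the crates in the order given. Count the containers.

8

37 m³ → container 1 (remaining 13 m³)
35 m³ → container 2 (remaining 15 m³)
12 m³ → container 1 (remaining 1 m³)
10 m³ → container 2 (remaining 5 m³)
27 m³ → container 3 (remaining 23 m³)
15 m³ → container 3 (remaining 8 m³)
27 m³ → container 4 (remaining 23 m³)
26 m³ → container 5 (remaining 24 m³)
32 m³ → container 6 (remaining 18 m³)
28 m³ → container 7 (remaining 22 m³)
13 m³ → container 6 (remaining 5 m³)
27 m³ → container 8 (remaining 23 m³)
4 m³ → container 2 (remaining 1 m³)
Final containers: [37,12] [35,10,4] [27,15] [27] [26] [32,13] [28] [27].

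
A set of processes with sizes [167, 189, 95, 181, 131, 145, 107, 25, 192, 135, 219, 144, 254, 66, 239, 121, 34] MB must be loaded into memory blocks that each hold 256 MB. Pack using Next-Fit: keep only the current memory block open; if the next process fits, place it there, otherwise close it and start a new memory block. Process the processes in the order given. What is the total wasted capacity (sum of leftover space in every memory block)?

1140

167 MB → memory block 1 (remaining 89 MB)
189 MB → memory block 2 (remaining 67 MB)
95 MB → memory block 3 (remaining 161 MB)
181 MB → memory block 4 (remaining 75 MB)
131 MB → memory block 5 (remaining 125 MB)
145 MB → memory block 6 (remaining 111 MB)
107 MB → memory block 6 (remaining 4 MB)
25 MB → memory block 7 (remaining 231 MB)
192 MB → memory block 7 (remaining 39 MB)
135 MB → memory block 8 (remaining 121 MB)
219 MB → memory block 9 (remaining 37 MB)
144 MB → memory block 10 (remaining 112 MB)
254 MB → memory block 11 (remaining 2 MB)
66 MB → memory block 12 (remaining 190 MB)
239 MB → memory block 13 (remaining 17 MB)
121 MB → memory block 14 (remaining 135 MB)
34 MB → memory block 14 (remaining 101 MB)
14 memory blocks × 256 MB = 3584 MB; used 2444 MB; unused 1140 MB.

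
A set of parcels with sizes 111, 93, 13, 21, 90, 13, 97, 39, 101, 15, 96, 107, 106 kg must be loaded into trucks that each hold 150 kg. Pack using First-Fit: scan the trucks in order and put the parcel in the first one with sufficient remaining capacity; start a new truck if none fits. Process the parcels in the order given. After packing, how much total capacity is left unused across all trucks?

298

truck 1: place 111 kg, 39 kg left
truck 2: place 93 kg, 57 kg left
truck 1: place 13 kg, 26 kg left
truck 1: place 21 kg, 5 kg left
truck 3: place 90 kg, 60 kg left
truck 2: place 13 kg, 44 kg left
truck 4: place 97 kg, 53 kg left
truck 2: place 39 kg, 5 kg left
truck 5: place 101 kg, 49 kg left
truck 3: place 15 kg, 45 kg left
truck 6: place 96 kg, 54 kg left
truck 7: place 107 kg, 43 kg left
truck 8: place 106 kg, 44 kg left
8 trucks × 150 kg = 1200 kg; used 902 kg; unused 298 kg.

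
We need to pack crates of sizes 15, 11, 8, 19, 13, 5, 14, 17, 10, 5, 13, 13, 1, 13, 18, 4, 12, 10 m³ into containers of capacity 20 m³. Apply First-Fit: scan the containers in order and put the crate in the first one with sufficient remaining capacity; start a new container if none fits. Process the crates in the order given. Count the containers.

container 1: place 15 m³, 5 m³ left
container 2: place 11 m³, 9 m³ left
container 2: place 8 m³, 1 m³ left
container 3: place 19 m³, 1 m³ left
container 4: place 13 m³, 7 m³ left
container 1: place 5 m³, 0 m³ left
container 5: place 14 m³, 6 m³ left
container 6: place 17 m³, 3 m³ left
container 7: place 10 m³, 10 m³ left
container 4: place 5 m³, 2 m³ left
container 8: place 13 m³, 7 m³ left
container 9: place 13 m³, 7 m³ left
container 2: place 1 m³, 0 m³ left
container 10: place 13 m³, 7 m³ left
container 11: place 18 m³, 2 m³ left
container 5: place 4 m³, 2 m³ left
container 12: place 12 m³, 8 m³ left
container 7: place 10 m³, 0 m³ left

12 containers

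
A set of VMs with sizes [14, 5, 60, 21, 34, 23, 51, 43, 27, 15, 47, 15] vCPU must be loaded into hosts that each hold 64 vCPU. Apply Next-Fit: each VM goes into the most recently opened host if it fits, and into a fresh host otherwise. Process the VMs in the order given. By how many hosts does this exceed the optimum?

Next-Fit: [14,5] [60] [21,34] [23] [51] [43] [27,15] [47,15] → 8 hosts.
Total size 355 vCPU; any packing needs at least ⌈355/64⌉ = 6 hosts.
An optimal packing achieves that bound: [60] [51,5] [47,15] [43,21] [34,27] [23,15,14] → 6 hosts.
Excess: 8 − 6 = 2.

2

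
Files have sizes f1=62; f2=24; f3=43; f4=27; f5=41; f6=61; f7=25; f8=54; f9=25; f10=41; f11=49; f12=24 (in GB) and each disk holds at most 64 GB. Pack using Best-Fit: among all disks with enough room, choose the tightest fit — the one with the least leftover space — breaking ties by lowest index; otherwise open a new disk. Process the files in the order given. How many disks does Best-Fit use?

10

Put f1 (62 GB) in disk 1; 2 GB remain.
Put f2 (24 GB) in disk 2; 40 GB remain.
Put f3 (43 GB) in disk 3; 21 GB remain.
Put f4 (27 GB) in disk 2; 13 GB remain.
Put f5 (41 GB) in disk 4; 23 GB remain.
Put f6 (61 GB) in disk 5; 3 GB remain.
Put f7 (25 GB) in disk 6; 39 GB remain.
Put f8 (54 GB) in disk 7; 10 GB remain.
Put f9 (25 GB) in disk 6; 14 GB remain.
Put f10 (41 GB) in disk 8; 23 GB remain.
Put f11 (49 GB) in disk 9; 15 GB remain.
Put f12 (24 GB) in disk 10; 40 GB remain.
Final disks: [62] [24,27] [43] [41] [61] [25,25] [54] [41] [49] [24].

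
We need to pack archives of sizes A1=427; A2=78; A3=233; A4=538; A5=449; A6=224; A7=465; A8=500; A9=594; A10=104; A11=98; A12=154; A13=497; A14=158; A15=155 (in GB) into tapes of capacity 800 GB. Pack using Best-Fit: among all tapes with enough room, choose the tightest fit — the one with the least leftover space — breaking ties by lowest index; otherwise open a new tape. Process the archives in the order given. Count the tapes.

Put A1 (427 GB) in tape 1; 373 GB remain.
Put A2 (78 GB) in tape 1; 295 GB remain.
Put A3 (233 GB) in tape 1; 62 GB remain.
Put A4 (538 GB) in tape 2; 262 GB remain.
Put A5 (449 GB) in tape 3; 351 GB remain.
Put A6 (224 GB) in tape 2; 38 GB remain.
Put A7 (465 GB) in tape 4; 335 GB remain.
Put A8 (500 GB) in tape 5; 300 GB remain.
Put A9 (594 GB) in tape 6; 206 GB remain.
Put A10 (104 GB) in tape 6; 102 GB remain.
Put A11 (98 GB) in tape 6; 4 GB remain.
Put A12 (154 GB) in tape 5; 146 GB remain.
Put A13 (497 GB) in tape 7; 303 GB remain.
Put A14 (158 GB) in tape 7; 145 GB remain.
Put A15 (155 GB) in tape 4; 180 GB remain.
Final tapes: [427,78,233] [538,224] [449] [465,155] [500,154] [594,104,98] [497,158].

7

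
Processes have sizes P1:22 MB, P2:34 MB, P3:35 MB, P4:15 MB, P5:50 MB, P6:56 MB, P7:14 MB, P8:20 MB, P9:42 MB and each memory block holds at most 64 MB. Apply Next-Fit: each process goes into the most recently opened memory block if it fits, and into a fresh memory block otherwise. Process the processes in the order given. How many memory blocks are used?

6

Put P1 (22 MB) in memory block 1; 42 MB remain.
Put P2 (34 MB) in memory block 1; 8 MB remain.
Put P3 (35 MB) in memory block 2; 29 MB remain.
Put P4 (15 MB) in memory block 2; 14 MB remain.
Put P5 (50 MB) in memory block 3; 14 MB remain.
Put P6 (56 MB) in memory block 4; 8 MB remain.
Put P7 (14 MB) in memory block 5; 50 MB remain.
Put P8 (20 MB) in memory block 5; 30 MB remain.
Put P9 (42 MB) in memory block 6; 22 MB remain.
Final memory blocks: [22,34] [35,15] [50] [56] [14,20] [42].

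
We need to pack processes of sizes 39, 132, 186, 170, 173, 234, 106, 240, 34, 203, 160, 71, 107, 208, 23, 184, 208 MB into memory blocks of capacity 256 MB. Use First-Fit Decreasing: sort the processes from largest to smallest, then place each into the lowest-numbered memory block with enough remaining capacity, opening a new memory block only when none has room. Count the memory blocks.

Sorted descending: 240, 234, 208, 208, 203, 186, 184, 173, 170, 160, 132, 107, 106, 71, 39, 34, 23.
Put 240 MB in memory block 1; 16 MB remain.
Put 234 MB in memory block 2; 22 MB remain.
Put 208 MB in memory block 3; 48 MB remain.
Put 208 MB in memory block 4; 48 MB remain.
Put 203 MB in memory block 5; 53 MB remain.
Put 186 MB in memory block 6; 70 MB remain.
Put 184 MB in memory block 7; 72 MB remain.
Put 173 MB in memory block 8; 83 MB remain.
Put 170 MB in memory block 9; 86 MB remain.
Put 160 MB in memory block 10; 96 MB remain.
Put 132 MB in memory block 11; 124 MB remain.
Put 107 MB in memory block 11; 17 MB remain.
Put 106 MB in memory block 12; 150 MB remain.
Put 71 MB in memory block 7; 1 MB remain.
Put 39 MB in memory block 3; 9 MB remain.
Put 34 MB in memory block 4; 14 MB remain.
Put 23 MB in memory block 5; 30 MB remain.

12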